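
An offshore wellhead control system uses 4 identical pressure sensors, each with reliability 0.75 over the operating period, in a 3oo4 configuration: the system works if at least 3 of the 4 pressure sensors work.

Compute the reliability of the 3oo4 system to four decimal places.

0.7383

R = Σ_{i=3}^{4} C(4,i) p^i (1−p)^{4−i} with p = 0.75
C(4,3)·0.75^3·0.25^1 = 0.421875
C(4,4)·0.75^4·0.25^0 = 0.316406
Sum = 0.7383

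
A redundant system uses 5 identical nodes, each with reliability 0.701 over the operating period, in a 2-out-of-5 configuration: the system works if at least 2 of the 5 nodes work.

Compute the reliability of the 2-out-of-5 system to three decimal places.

0.970

R = Σ_{i=2}^{5} C(5,i) p^i (1−p)^{5−i} with p = 0.701
C(5,2)·0.701^2·0.299^3 = 0.13136
C(5,3)·0.701^3·0.299^2 = 0.30796
C(5,4)·0.701^4·0.299^1 = 0.36101
C(5,5)·0.701^5·0.299^0 = 0.16927
Sum = 0.970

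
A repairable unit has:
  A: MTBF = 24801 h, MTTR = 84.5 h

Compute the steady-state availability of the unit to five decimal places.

0.99660

A(A) = MTBF/(MTBF+MTTR) = 24801/(24801+84.5) = 0.99660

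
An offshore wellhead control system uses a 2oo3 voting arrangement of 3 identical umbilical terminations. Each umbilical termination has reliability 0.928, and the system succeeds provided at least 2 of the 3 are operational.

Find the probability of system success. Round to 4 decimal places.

R = Σ_{i=2}^{3} C(3,i) p^i (1−p)^{3−i} with p = 0.928
C(3,2)·0.928^2·0.072^1 = 0.186016
C(3,3)·0.928^3·0.072^0 = 0.799179
Sum = 0.9852

0.9852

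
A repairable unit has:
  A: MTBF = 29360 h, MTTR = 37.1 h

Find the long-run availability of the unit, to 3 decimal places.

A(A) = MTBF/(MTBF+MTTR) = 29360/(29360+37.1) = 0.999

0.999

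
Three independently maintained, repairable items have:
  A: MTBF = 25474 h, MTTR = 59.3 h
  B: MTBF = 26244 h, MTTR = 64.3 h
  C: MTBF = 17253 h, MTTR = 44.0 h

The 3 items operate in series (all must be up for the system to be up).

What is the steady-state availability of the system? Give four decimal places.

A(A) = MTBF/(MTBF+MTTR) = 25474/(25474+59.3) = 0.997678
A(B) = MTBF/(MTBF+MTTR) = 26244/(26244+64.3) = 0.997556
A(C) = MTBF/(MTBF+MTTR) = 17253/(17253+44.0) = 0.997456
Series availability: 0.997678 × 0.997556 × 0.997456 = 0.9927

0.9927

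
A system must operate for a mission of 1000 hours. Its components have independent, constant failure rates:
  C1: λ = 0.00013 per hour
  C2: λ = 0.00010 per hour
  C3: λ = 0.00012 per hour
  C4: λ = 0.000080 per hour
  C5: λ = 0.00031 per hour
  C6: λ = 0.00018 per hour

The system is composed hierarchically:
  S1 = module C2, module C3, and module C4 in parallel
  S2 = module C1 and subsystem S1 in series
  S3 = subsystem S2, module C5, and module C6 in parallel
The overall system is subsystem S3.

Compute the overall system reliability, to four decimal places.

0.9946

R(C1) = exp(−0.00013 × 1000) = 0.878095
R(C2) = exp(−0.00010 × 1000) = 0.904837
R(C3) = exp(−0.00012 × 1000) = 0.886920
R(C4) = exp(−0.000080 × 1000) = 0.923116
R(C5) = exp(−0.00031 × 1000) = 0.733447
R(C6) = exp(−0.00018 × 1000) = 0.835270
Parallel (C2, C3, and C4): 1 − (1 − 0.904837)(1 − 0.886920)(1 − 0.923116) = 0.999173
Series (C1 and [0.999173]): 0.878095 × 0.999173 = 0.877369
Parallel ([0.877369], C5, and C6): 1 − (1 − 0.877369)(1 − 0.733447)(1 − 0.835270) = 0.9946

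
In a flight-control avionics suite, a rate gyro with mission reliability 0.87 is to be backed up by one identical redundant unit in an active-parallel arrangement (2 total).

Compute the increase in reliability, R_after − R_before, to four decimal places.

0.1131

R_before = 0.87
R_after = 1 − (1 − 0.87)^2 = 0.9831
ΔR = 0.9831 − 0.87 = 0.1131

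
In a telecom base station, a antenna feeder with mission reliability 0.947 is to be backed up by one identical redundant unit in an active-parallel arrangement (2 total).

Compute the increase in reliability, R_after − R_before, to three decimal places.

R_before = 0.947
R_after = 1 − (1 − 0.947)^2 = 0.997
ΔR = 0.997 − 0.947 = 0.050

0.050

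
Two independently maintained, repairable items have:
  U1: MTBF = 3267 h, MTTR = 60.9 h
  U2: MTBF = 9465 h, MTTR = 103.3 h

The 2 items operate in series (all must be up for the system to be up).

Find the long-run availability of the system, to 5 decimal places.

0.97110

A(U1) = MTBF/(MTBF+MTTR) = 3267/(3267+60.9) = 0.981700
A(U2) = MTBF/(MTBF+MTTR) = 9465/(9465+103.3) = 0.989204
Series availability: 0.981700 × 0.989204 = 0.97110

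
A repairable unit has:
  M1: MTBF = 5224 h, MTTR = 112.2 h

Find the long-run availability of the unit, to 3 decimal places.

A(M1) = MTBF/(MTBF+MTTR) = 5224/(5224+112.2) = 0.979

0.979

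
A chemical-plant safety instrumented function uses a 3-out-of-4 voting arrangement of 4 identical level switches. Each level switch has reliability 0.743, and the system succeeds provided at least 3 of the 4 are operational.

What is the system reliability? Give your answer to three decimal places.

R = Σ_{i=3}^{4} C(4,i) p^i (1−p)^{4−i} with p = 0.743
C(4,3)·0.743^3·0.257^1 = 0.42166
C(4,4)·0.743^4·0.257^0 = 0.30476
Sum = 0.726

0.726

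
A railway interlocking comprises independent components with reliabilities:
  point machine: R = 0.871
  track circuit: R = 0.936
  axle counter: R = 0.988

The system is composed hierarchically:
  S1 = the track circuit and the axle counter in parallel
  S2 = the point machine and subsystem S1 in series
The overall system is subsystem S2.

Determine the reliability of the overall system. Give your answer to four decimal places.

0.8703

Parallel (track circuit and axle counter): 1 − (1 − 0.936000)(1 − 0.988000) = 0.999232
Series (point machine and [0.999232]): 0.871000 × 0.999232 = 0.8703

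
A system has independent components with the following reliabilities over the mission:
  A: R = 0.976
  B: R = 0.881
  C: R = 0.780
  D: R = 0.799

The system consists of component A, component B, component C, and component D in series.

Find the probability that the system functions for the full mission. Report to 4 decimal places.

0.5359

Series (A, B, C, and D): 0.976000 × 0.881000 × 0.780000 × 0.799000 = 0.5359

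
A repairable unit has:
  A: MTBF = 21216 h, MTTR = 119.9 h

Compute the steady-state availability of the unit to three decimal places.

0.994

A(A) = MTBF/(MTBF+MTTR) = 21216/(21216+119.9) = 0.994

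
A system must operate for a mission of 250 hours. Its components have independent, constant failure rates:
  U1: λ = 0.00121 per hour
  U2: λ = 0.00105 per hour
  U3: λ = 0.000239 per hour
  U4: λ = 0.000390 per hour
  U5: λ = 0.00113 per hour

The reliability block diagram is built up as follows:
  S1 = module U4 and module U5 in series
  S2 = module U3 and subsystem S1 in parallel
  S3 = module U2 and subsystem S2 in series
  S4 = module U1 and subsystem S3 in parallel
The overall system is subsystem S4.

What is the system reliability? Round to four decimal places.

0.9361

R(U1) = exp(−0.00121 × 250) = 0.738968
R(U2) = exp(−0.00105 × 250) = 0.769126
R(U3) = exp(−0.000239 × 250) = 0.942000
R(U4) = exp(−0.000390 × 250) = 0.907102
R(U5) = exp(−0.00113 × 250) = 0.753897
Series (U4 and U5): 0.907102 × 0.753897 = 0.683861
Parallel (U3 and [0.683861]): 1 − (1 − 0.942000)(1 − 0.683861) = 0.981664
Series (U2 and [0.981664]): 0.769126 × 0.981664 = 0.755023
Parallel (U1 and [0.755023]): 1 − (1 − 0.738968)(1 − 0.755023) = 0.9361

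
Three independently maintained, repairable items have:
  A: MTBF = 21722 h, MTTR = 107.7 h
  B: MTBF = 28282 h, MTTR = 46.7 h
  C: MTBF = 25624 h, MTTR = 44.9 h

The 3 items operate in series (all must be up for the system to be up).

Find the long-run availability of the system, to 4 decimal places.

A(A) = MTBF/(MTBF+MTTR) = 21722/(21722+107.7) = 0.995066
A(B) = MTBF/(MTBF+MTTR) = 28282/(28282+46.7) = 0.998351
A(C) = MTBF/(MTBF+MTTR) = 25624/(25624+44.9) = 0.998251
Series availability: 0.995066 × 0.998351 × 0.998251 = 0.9917

0.9917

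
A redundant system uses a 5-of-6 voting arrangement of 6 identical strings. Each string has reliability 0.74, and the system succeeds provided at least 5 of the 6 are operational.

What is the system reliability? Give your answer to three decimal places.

0.510

R = Σ_{i=5}^{6} C(6,i) p^i (1−p)^{6−i} with p = 0.74
C(6,5)·0.74^5·0.26^1 = 0.34617
C(6,6)·0.74^6·0.26^0 = 0.16421
Sum = 0.510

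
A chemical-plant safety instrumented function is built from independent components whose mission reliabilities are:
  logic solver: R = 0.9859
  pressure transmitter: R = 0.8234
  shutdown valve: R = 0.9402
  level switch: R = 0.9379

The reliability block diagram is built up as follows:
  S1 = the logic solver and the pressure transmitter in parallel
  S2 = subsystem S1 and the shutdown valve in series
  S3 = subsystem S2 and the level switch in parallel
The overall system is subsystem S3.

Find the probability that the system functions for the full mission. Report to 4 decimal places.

Parallel (logic solver and pressure transmitter): 1 − (1 − 0.985900)(1 − 0.823400) = 0.997510
Series ([0.997510] and shutdown valve): 0.997510 × 0.940200 = 0.937859
Parallel ([0.937859] and level switch): 1 − (1 − 0.937859)(1 − 0.937900) = 0.9961

0.9961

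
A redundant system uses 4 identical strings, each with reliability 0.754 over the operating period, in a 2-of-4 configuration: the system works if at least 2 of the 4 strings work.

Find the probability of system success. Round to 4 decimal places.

R = Σ_{i=2}^{4} C(4,i) p^i (1−p)^{4−i} with p = 0.754
C(4,2)·0.754^2·0.246^2 = 0.206426
C(4,3)·0.754^3·0.246^1 = 0.421802
C(4,4)·0.754^4·0.246^0 = 0.323210
Sum = 0.9514

0.9514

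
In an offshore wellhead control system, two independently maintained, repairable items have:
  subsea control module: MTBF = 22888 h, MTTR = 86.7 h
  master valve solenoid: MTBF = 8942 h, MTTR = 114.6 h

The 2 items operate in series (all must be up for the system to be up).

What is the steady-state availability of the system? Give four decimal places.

A(subsea control module) = MTBF/(MTBF+MTTR) = 22888/(22888+86.7) = 0.996226
A(master valve solenoid) = MTBF/(MTBF+MTTR) = 8942/(8942+114.6) = 0.987346
Series availability: 0.996226 × 0.987346 = 0.9836

0.9836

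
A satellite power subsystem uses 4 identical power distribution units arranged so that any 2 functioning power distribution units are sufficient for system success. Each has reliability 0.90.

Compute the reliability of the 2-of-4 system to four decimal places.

0.9963

R = Σ_{i=2}^{4} C(4,i) p^i (1−p)^{4−i} with p = 0.90
C(4,2)·0.90^2·0.10^2 = 0.048600
C(4,3)·0.90^3·0.10^1 = 0.291600
C(4,4)·0.90^4·0.10^0 = 0.656100
Sum = 0.9963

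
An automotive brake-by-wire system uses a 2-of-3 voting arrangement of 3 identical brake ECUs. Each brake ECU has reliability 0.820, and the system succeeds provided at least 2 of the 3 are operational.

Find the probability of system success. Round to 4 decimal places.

0.9145

R = Σ_{i=2}^{3} C(3,i) p^i (1−p)^{3−i} with p = 0.820
C(3,2)·0.820^2·0.180^1 = 0.363096
C(3,3)·0.820^3·0.180^0 = 0.551368
Sum = 0.9145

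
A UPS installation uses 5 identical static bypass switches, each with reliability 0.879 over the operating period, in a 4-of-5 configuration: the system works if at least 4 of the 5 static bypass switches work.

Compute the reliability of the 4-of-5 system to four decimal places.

0.8859

R = Σ_{i=4}^{5} C(5,i) p^i (1−p)^{5−i} with p = 0.879
C(5,4)·0.879^4·0.121^1 = 0.361169
C(5,5)·0.879^5·0.121^0 = 0.524740
Sum = 0.8859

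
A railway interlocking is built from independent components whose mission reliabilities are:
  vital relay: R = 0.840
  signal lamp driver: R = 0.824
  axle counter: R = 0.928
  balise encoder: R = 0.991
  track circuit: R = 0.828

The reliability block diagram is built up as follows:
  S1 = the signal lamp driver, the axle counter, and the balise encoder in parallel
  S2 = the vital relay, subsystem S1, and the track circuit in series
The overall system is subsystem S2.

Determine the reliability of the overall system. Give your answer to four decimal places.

0.6954

Parallel (signal lamp driver, axle counter, and balise encoder): 1 − (1 − 0.824000)(1 − 0.928000)(1 − 0.991000) = 0.999886
Series (vital relay, [0.999886], and track circuit): 0.840000 × 0.999886 × 0.828000 = 0.6954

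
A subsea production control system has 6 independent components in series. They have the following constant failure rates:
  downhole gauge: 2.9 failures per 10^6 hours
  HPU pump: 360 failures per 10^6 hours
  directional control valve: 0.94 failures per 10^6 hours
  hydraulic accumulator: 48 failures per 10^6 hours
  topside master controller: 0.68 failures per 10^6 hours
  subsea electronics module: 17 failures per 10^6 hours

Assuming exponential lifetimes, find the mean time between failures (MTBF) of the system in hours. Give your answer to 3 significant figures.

2330

Series of exponential components: λ_sys = Σ λ_i
λ_sys = 0.0000029 + 0.00036 + 0.00000094 + 0.000048 + 0.00000068 + 0.000017 = 4.2952e-04 /h
MTBF = 1 / λ_sys = 2330 h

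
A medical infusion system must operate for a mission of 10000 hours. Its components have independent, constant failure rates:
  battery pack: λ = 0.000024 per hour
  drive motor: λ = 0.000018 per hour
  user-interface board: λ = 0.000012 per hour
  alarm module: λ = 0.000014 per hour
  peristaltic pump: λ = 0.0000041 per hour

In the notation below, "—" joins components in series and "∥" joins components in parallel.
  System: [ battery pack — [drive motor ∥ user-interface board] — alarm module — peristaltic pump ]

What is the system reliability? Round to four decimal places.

R(battery pack) = exp(−0.000024 × 10000) = 0.786628
R(drive motor) = exp(−0.000018 × 10000) = 0.835270
R(user-interface board) = exp(−0.000012 × 10000) = 0.886920
R(alarm module) = exp(−0.000014 × 10000) = 0.869358
R(peristaltic pump) = exp(−0.0000041 × 10000) = 0.959829
Parallel (drive motor and user-interface board): 1 − (1 − 0.835270)(1 − 0.886920) = 0.981372
Series (battery pack, [0.981372], alarm module, and peristaltic pump): 0.786628 × 0.981372 × 0.869358 × 0.959829 = 0.6442

0.6442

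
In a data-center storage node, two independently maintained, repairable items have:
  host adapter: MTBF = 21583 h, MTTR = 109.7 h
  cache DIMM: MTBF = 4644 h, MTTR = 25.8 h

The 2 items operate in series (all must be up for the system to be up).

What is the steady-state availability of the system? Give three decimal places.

A(host adapter) = MTBF/(MTBF+MTTR) = 21583/(21583+109.7) = 0.994943
A(cache DIMM) = MTBF/(MTBF+MTTR) = 4644/(4644+25.8) = 0.994475
Series availability: 0.994943 × 0.994475 = 0.989

0.989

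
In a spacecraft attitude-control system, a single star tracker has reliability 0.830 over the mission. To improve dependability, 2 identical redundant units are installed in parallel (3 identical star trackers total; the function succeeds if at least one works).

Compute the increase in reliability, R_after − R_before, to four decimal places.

0.1651

R_before = 0.830
R_after = 1 − (1 − 0.830)^3 = 0.9951
ΔR = 0.9951 − 0.830 = 0.1651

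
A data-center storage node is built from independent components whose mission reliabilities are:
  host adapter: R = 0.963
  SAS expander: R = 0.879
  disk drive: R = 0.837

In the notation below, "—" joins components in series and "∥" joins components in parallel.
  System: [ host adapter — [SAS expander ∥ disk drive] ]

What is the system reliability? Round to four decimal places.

0.9440

Parallel (SAS expander and disk drive): 1 − (1 − 0.879000)(1 − 0.837000) = 0.980277
Series (host adapter and [0.980277]): 0.963000 × 0.980277 = 0.9440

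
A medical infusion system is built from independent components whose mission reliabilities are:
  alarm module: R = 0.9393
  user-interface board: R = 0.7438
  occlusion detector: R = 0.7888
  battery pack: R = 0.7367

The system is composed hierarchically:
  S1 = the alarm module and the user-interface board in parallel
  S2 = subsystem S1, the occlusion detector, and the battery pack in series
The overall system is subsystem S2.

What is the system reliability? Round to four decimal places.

Parallel (alarm module and user-interface board): 1 − (1 − 0.939300)(1 − 0.743800) = 0.984449
Series ([0.984449], occlusion detector, and battery pack): 0.984449 × 0.788800 × 0.736700 = 0.5721

0.5721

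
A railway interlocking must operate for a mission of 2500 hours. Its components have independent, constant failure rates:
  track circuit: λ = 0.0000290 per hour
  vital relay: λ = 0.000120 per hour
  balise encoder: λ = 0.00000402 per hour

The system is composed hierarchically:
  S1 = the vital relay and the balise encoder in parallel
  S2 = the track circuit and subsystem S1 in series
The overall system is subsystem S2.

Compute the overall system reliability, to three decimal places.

0.928

R(track circuit) = exp(−0.0000290 × 2500) = 0.93007
R(vital relay) = exp(−0.000120 × 2500) = 0.74082
R(balise encoder) = exp(−0.00000402 × 2500) = 0.99000
Parallel (vital relay and balise encoder): 1 − (1 − 0.74082)(1 − 0.99000) = 0.99741
Series (track circuit and [0.99741]): 0.93007 × 0.99741 = 0.928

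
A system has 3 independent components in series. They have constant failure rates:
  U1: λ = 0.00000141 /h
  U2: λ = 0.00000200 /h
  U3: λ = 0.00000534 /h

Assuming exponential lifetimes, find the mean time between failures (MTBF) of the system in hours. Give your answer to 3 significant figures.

Series of exponential components: λ_sys = Σ λ_i
λ_sys = 0.00000141 + 0.00000200 + 0.00000534 = 8.7500e-06 /h
MTBF = 1 / λ_sys = 114000 h

114000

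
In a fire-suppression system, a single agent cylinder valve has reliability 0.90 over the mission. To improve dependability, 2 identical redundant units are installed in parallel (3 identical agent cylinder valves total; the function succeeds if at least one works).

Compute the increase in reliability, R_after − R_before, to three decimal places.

0.099

R_before = 0.90
R_after = 1 − (1 − 0.90)^3 = 0.999
ΔR = 0.999 − 0.90 = 0.099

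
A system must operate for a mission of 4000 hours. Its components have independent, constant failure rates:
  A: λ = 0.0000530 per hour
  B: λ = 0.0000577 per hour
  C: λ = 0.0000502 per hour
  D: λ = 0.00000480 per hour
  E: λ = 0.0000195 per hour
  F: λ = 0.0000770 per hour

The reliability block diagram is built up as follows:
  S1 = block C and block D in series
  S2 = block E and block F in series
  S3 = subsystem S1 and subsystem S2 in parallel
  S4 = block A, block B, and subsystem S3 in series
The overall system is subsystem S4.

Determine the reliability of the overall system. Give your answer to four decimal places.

0.6016

R(A) = exp(−0.0000530 × 4000) = 0.808965
R(B) = exp(−0.0000577 × 4000) = 0.793898
R(C) = exp(−0.0000502 × 4000) = 0.818076
R(D) = exp(−0.00000480 × 4000) = 0.980983
R(E) = exp(−0.0000195 × 4000) = 0.924964
R(F) = exp(−0.0000770 × 4000) = 0.734915
Series (C and D): 0.818076 × 0.980983 = 0.802519
Series (E and F): 0.924964 × 0.734915 = 0.679770
Parallel ([0.802519] and [0.679770]): 1 − (1 − 0.802519)(1 − 0.679770) = 0.936761
Series (A, B, and [0.936761]): 0.808965 × 0.793898 × 0.936761 = 0.6016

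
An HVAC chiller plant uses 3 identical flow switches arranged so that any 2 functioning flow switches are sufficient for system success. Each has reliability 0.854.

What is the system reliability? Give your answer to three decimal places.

R = Σ_{i=2}^{3} C(3,i) p^i (1−p)^{3−i} with p = 0.854
C(3,2)·0.854^2·0.146^1 = 0.31944
C(3,3)·0.854^3·0.146^0 = 0.62284
Sum = 0.942

0.942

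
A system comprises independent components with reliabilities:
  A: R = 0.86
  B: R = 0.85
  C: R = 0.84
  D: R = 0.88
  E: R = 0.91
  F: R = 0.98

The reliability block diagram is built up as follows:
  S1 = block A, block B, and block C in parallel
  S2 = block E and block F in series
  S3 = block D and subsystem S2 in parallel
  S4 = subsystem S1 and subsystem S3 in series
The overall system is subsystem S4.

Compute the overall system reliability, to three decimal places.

Parallel (A, B, and C): 1 − (1 − 0.86000)(1 − 0.85000)(1 − 0.84000) = 0.99664
Series (E and F): 0.91000 × 0.98000 = 0.89180
Parallel (D and [0.89180]): 1 − (1 − 0.88000)(1 − 0.89180) = 0.98702
Series ([0.99664] and [0.98702]): 0.99664 × 0.98702 = 0.984

0.984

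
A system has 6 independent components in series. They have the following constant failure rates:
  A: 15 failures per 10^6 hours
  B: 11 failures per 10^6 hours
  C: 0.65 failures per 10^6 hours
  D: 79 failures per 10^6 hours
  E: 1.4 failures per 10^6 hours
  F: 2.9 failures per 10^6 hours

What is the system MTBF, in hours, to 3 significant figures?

9100

Series of exponential components: λ_sys = Σ λ_i
λ_sys = 0.000015 + 0.000011 + 0.00000065 + 0.000079 + 0.0000014 + 0.0000029 = 1.0995e-04 /h
MTBF = 1 / λ_sys = 9100 h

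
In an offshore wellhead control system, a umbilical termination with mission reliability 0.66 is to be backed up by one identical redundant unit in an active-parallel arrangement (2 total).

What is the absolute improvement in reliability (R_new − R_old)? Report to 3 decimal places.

R_before = 0.66
R_after = 1 − (1 − 0.66)^2 = 0.884
ΔR = 0.884 − 0.66 = 0.224

0.224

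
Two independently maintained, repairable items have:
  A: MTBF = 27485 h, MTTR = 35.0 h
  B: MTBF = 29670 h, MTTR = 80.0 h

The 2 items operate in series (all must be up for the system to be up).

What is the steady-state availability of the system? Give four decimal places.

0.9960

A(A) = MTBF/(MTBF+MTTR) = 27485/(27485+35.0) = 0.998728
A(B) = MTBF/(MTBF+MTTR) = 29670/(29670+80.0) = 0.997311
Series availability: 0.998728 × 0.997311 = 0.9960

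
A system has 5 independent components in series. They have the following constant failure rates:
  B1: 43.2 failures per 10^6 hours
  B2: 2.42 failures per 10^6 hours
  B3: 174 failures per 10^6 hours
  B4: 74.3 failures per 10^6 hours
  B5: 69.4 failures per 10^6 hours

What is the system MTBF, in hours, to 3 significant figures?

Series of exponential components: λ_sys = Σ λ_i
λ_sys = 0.0000432 + 0.00000242 + 0.000174 + 0.0000743 + 0.0000694 = 3.6332e-04 /h
MTBF = 1 / λ_sys = 2750 h

2750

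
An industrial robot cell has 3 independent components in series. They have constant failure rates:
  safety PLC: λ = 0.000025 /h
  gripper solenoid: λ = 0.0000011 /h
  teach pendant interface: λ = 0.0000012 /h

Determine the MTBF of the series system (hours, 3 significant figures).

Series of exponential components: λ_sys = Σ λ_i
λ_sys = 0.000025 + 0.0000011 + 0.0000012 = 2.7300e-05 /h
MTBF = 1 / λ_sys = 36600 h

36600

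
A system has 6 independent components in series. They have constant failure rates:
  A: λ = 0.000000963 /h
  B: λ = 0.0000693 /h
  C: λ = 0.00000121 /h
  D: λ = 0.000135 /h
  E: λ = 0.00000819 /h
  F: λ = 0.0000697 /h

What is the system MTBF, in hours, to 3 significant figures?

3520

Series of exponential components: λ_sys = Σ λ_i
λ_sys = 0.000000963 + 0.0000693 + 0.00000121 + 0.000135 + 0.00000819 + 0.0000697 = 2.8436e-04 /h
MTBF = 1 / λ_sys = 3520 h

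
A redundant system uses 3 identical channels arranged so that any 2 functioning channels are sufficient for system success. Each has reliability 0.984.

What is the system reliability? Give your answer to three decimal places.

R = Σ_{i=2}^{3} C(3,i) p^i (1−p)^{3−i} with p = 0.984
C(3,2)·0.984^2·0.016^1 = 0.04648
C(3,3)·0.984^3·0.016^0 = 0.95276
Sum = 0.999

0.999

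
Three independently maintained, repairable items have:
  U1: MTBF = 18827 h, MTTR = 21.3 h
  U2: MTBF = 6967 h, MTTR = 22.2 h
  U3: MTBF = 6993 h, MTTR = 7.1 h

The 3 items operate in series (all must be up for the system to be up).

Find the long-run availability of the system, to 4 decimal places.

A(U1) = MTBF/(MTBF+MTTR) = 18827/(18827+21.3) = 0.998870
A(U2) = MTBF/(MTBF+MTTR) = 6967/(6967+22.2) = 0.996824
A(U3) = MTBF/(MTBF+MTTR) = 6993/(6993+7.1) = 0.998986
Series availability: 0.998870 × 0.996824 × 0.998986 = 0.9947

0.9947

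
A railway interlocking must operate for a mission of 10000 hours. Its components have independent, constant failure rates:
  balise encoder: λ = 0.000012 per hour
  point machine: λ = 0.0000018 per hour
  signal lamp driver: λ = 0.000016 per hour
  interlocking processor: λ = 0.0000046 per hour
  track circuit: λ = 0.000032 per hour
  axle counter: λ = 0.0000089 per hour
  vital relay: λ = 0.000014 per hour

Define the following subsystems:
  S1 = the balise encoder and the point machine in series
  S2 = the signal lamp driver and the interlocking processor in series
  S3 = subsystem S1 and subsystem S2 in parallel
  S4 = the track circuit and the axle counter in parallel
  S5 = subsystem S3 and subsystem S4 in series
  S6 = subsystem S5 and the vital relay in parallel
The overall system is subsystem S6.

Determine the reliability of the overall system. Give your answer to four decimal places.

R(balise encoder) = exp(−0.000012 × 10000) = 0.886920
R(point machine) = exp(−0.0000018 × 10000) = 0.982161
R(signal lamp driver) = exp(−0.000016 × 10000) = 0.852144
R(interlocking processor) = exp(−0.0000046 × 10000) = 0.955042
R(track circuit) = exp(−0.000032 × 10000) = 0.726149
R(axle counter) = exp(−0.0000089 × 10000) = 0.914846
R(vital relay) = exp(−0.000014 × 10000) = 0.869358
Series (balise encoder and point machine): 0.886920 × 0.982161 = 0.871098
Series (signal lamp driver and interlocking processor): 0.852144 × 0.955042 = 0.813833
Parallel ([0.871098] and [0.813833]): 1 − (1 − 0.871098)(1 − 0.813833) = 0.976003
Parallel (track circuit and axle counter): 1 − (1 − 0.726149)(1 − 0.914846) = 0.976680
Series ([0.976003] and [0.976680]): 0.976003 × 0.976680 = 0.953243
Parallel ([0.953243] and vital relay): 1 − (1 − 0.953243)(1 − 0.869358) = 0.9939

0.9939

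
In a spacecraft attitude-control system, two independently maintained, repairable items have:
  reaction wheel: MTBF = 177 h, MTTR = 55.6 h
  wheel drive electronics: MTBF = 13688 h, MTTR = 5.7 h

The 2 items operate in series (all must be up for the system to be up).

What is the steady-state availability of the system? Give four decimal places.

A(reaction wheel) = MTBF/(MTBF+MTTR) = 177/(177+55.6) = 0.760963
A(wheel drive electronics) = MTBF/(MTBF+MTTR) = 13688/(13688+5.7) = 0.999584
Series availability: 0.760963 × 0.999584 = 0.7606

0.7606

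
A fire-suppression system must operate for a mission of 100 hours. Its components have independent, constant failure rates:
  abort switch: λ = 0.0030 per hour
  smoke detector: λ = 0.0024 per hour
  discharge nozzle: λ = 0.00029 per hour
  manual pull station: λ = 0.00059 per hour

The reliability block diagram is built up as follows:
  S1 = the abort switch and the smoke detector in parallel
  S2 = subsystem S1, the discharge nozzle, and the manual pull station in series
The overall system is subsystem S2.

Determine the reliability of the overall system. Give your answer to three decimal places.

0.865

R(abort switch) = exp(−0.0030 × 100) = 0.74082
R(smoke detector) = exp(−0.0024 × 100) = 0.78663
R(discharge nozzle) = exp(−0.00029 × 100) = 0.97142
R(manual pull station) = exp(−0.00059 × 100) = 0.94271
Parallel (abort switch and smoke detector): 1 − (1 − 0.74082)(1 − 0.78663) = 0.94470
Series ([0.94470], discharge nozzle, and manual pull station): 0.94470 × 0.97142 × 0.94271 = 0.865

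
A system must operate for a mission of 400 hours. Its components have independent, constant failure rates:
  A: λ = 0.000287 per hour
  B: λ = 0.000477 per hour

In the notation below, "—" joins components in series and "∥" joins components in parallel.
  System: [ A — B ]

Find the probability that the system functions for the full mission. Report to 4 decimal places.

0.7367

R(A) = exp(−0.000287 × 400) = 0.891544
R(B) = exp(−0.000477 × 400) = 0.826298
Series (A and B): 0.891544 × 0.826298 = 0.7367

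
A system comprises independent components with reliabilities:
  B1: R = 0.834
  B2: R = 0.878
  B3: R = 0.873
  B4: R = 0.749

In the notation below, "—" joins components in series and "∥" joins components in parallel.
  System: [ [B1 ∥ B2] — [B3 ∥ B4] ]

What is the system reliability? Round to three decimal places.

0.949

Parallel (B1 and B2): 1 − (1 − 0.83400)(1 − 0.87800) = 0.97975
Parallel (B3 and B4): 1 − (1 − 0.87300)(1 − 0.74900) = 0.96812
Series ([0.97975] and [0.96812]): 0.97975 × 0.96812 = 0.949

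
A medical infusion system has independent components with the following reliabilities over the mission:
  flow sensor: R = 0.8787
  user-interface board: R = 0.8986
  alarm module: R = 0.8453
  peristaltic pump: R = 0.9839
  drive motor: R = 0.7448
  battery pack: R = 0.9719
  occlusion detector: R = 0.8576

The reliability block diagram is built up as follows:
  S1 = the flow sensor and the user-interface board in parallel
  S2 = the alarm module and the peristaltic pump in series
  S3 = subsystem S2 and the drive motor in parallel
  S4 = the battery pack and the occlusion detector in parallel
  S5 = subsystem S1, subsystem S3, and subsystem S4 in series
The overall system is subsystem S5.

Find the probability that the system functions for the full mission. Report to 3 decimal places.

Parallel (flow sensor and user-interface board): 1 − (1 − 0.87870)(1 − 0.89860) = 0.98770
Series (alarm module and peristaltic pump): 0.84530 × 0.98390 = 0.83169
Parallel ([0.83169] and drive motor): 1 − (1 − 0.83169)(1 − 0.74480) = 0.95705
Parallel (battery pack and occlusion detector): 1 − (1 − 0.97190)(1 − 0.85760) = 0.99600
Series ([0.98770], [0.95705], and [0.99600]): 0.98770 × 0.95705 × 0.99600 = 0.941

0.941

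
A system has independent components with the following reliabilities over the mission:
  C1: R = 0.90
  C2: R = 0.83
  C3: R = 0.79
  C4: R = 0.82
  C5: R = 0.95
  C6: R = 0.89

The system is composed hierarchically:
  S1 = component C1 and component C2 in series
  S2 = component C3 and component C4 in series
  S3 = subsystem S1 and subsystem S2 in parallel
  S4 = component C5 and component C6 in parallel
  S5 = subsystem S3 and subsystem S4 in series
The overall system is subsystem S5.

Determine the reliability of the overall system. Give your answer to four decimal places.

0.9059

Series (C1 and C2): 0.900000 × 0.830000 = 0.747000
Series (C3 and C4): 0.790000 × 0.820000 = 0.647800
Parallel ([0.747000] and [0.647800]): 1 − (1 − 0.747000)(1 − 0.647800) = 0.910893
Parallel (C5 and C6): 1 − (1 − 0.950000)(1 − 0.890000) = 0.994500
Series ([0.910893] and [0.994500]): 0.910893 × 0.994500 = 0.9059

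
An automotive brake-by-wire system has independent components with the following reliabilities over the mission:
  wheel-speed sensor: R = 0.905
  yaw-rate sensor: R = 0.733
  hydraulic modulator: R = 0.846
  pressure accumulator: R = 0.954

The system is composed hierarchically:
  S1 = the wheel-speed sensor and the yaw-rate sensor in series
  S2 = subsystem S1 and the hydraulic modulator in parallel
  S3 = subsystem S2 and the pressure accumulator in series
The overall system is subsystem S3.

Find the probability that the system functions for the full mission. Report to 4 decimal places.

Series (wheel-speed sensor and yaw-rate sensor): 0.905000 × 0.733000 = 0.663365
Parallel ([0.663365] and hydraulic modulator): 1 − (1 − 0.663365)(1 − 0.846000) = 0.948158
Series ([0.948158] and pressure accumulator): 0.948158 × 0.954000 = 0.9045

0.9045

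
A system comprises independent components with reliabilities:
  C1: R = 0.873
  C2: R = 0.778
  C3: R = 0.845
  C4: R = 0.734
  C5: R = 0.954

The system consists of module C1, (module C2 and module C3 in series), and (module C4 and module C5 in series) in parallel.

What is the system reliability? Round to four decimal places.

Series (C2 and C3): 0.778000 × 0.845000 = 0.657410
Series (C4 and C5): 0.734000 × 0.954000 = 0.700236
Parallel (C1, [0.657410], and [0.700236]): 1 − (1 − 0.873000)(1 − 0.657410)(1 − 0.700236) = 0.9870

0.9870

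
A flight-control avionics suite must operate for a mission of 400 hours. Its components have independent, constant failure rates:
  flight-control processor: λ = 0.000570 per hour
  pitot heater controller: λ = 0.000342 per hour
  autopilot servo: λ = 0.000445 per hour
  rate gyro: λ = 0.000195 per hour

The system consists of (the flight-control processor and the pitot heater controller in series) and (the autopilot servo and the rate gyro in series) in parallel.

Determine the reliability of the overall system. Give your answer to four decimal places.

0.9310

R(flight-control processor) = exp(−0.000570 × 400) = 0.796124
R(pitot heater controller) = exp(−0.000342 × 400) = 0.872145
R(autopilot servo) = exp(−0.000445 × 400) = 0.836942
R(rate gyro) = exp(−0.000195 × 400) = 0.924964
Series (flight-control processor and pitot heater controller): 0.796124 × 0.872145 = 0.694336
Series (autopilot servo and rate gyro): 0.836942 × 0.924964 = 0.774141
Parallel ([0.694336] and [0.774141]): 1 − (1 − 0.694336)(1 − 0.774141) = 0.9310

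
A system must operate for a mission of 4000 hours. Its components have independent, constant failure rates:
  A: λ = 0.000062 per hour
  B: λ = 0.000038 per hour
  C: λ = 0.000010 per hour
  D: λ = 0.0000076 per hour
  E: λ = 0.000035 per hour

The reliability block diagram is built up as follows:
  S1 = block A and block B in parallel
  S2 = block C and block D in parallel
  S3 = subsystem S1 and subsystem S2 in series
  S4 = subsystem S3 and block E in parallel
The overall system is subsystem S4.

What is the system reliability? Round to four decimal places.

0.9958

R(A) = exp(−0.000062 × 4000) = 0.780360
R(B) = exp(−0.000038 × 4000) = 0.858988
R(C) = exp(−0.000010 × 4000) = 0.960789
R(D) = exp(−0.0000076 × 4000) = 0.970057
R(E) = exp(−0.000035 × 4000) = 0.869358
Parallel (A and B): 1 − (1 − 0.780360)(1 − 0.858988) = 0.969028
Parallel (C and D): 1 − (1 − 0.960789)(1 − 0.970057) = 0.998826
Series ([0.969028] and [0.998826]): 0.969028 × 0.998826 = 0.967890
Parallel ([0.967890] and E): 1 − (1 − 0.967890)(1 − 0.869358) = 0.9958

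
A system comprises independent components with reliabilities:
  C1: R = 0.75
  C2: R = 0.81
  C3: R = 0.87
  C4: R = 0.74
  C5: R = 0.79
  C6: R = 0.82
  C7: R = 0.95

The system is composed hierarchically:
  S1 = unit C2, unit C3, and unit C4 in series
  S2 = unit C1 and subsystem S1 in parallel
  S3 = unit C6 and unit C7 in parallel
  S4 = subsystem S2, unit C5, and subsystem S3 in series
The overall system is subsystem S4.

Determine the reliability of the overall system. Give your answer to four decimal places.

0.6892

Series (C2, C3, and C4): 0.810000 × 0.870000 × 0.740000 = 0.521478
Parallel (C1 and [0.521478]): 1 − (1 − 0.750000)(1 − 0.521478) = 0.880370
Parallel (C6 and C7): 1 − (1 − 0.820000)(1 − 0.950000) = 0.991000
Series ([0.880370], C5, and [0.991000]): 0.880370 × 0.790000 × 0.991000 = 0.6892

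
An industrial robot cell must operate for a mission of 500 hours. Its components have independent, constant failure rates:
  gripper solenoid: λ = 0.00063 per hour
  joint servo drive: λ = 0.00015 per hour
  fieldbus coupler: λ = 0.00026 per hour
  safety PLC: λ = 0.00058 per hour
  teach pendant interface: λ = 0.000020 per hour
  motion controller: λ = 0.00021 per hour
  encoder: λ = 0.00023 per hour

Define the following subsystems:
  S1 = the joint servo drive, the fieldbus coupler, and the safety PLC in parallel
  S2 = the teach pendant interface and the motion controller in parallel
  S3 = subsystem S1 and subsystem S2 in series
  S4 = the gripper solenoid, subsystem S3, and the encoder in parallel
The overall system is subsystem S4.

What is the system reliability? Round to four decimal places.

R(gripper solenoid) = exp(−0.00063 × 500) = 0.729789
R(joint servo drive) = exp(−0.00015 × 500) = 0.927743
R(fieldbus coupler) = exp(−0.00026 × 500) = 0.878095
R(safety PLC) = exp(−0.00058 × 500) = 0.748264
R(teach pendant interface) = exp(−0.000020 × 500) = 0.990050
R(motion controller) = exp(−0.00021 × 500) = 0.900325
R(encoder) = exp(−0.00023 × 500) = 0.891366
Parallel (joint servo drive, fieldbus coupler, and safety PLC): 1 − (1 − 0.927743)(1 − 0.878095)(1 − 0.748264) = 0.997783
Parallel (teach pendant interface and motion controller): 1 − (1 − 0.990050)(1 − 0.900325) = 0.999008
Series ([0.997783] and [0.999008]): 0.997783 × 0.999008 = 0.996793
Parallel (gripper solenoid, [0.996793], and encoder): 1 − (1 − 0.729789)(1 − 0.996793)(1 − 0.891366) = 0.9999

0.9999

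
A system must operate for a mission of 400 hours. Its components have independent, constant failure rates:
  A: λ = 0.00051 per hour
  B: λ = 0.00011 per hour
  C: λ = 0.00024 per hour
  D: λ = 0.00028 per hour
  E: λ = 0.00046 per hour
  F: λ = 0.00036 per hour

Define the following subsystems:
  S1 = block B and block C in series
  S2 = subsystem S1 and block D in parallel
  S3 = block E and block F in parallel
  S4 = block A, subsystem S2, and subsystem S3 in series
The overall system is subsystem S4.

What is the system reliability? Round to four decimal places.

0.7860

R(A) = exp(−0.00051 × 400) = 0.815462
R(B) = exp(−0.00011 × 400) = 0.956954
R(C) = exp(−0.00024 × 400) = 0.908464
R(D) = exp(−0.00028 × 400) = 0.894044
R(E) = exp(−0.00046 × 400) = 0.831936
R(F) = exp(−0.00036 × 400) = 0.865888
Series (B and C): 0.956954 × 0.908464 = 0.869358
Parallel ([0.869358] and D): 1 − (1 − 0.869358)(1 − 0.894044) = 0.986158
Parallel (E and F): 1 − (1 − 0.831936)(1 − 0.865888) = 0.977461
Series (A, [0.986158], and [0.977461]): 0.815462 × 0.986158 × 0.977461 = 0.7860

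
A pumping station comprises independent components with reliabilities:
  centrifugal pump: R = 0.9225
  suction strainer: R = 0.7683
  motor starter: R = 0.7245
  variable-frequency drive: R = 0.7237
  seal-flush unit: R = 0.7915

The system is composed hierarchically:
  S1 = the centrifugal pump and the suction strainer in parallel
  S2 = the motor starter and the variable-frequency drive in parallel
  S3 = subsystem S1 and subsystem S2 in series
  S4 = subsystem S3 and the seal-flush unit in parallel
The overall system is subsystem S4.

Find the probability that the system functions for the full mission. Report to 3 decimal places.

0.981

Parallel (centrifugal pump and suction strainer): 1 − (1 − 0.92250)(1 − 0.76830) = 0.98204
Parallel (motor starter and variable-frequency drive): 1 − (1 − 0.72450)(1 − 0.72370) = 0.92388
Series ([0.98204] and [0.92388]): 0.98204 × 0.92388 = 0.90729
Parallel ([0.90729] and seal-flush unit): 1 − (1 − 0.90729)(1 − 0.79150) = 0.981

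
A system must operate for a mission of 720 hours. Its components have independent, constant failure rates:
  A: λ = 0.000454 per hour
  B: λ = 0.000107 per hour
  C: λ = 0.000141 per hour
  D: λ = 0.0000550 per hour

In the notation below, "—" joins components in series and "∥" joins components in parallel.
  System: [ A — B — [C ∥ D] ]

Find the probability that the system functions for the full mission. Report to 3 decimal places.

R(A) = exp(−0.000454 × 720) = 0.72117
R(B) = exp(−0.000107 × 720) = 0.92585
R(C) = exp(−0.000141 × 720) = 0.90346
R(D) = exp(−0.0000550 × 720) = 0.96117
Parallel (C and D): 1 − (1 − 0.90346)(1 − 0.96117) = 0.99625
Series (A, B, and [0.99625]): 0.72117 × 0.92585 × 0.99625 = 0.665

0.665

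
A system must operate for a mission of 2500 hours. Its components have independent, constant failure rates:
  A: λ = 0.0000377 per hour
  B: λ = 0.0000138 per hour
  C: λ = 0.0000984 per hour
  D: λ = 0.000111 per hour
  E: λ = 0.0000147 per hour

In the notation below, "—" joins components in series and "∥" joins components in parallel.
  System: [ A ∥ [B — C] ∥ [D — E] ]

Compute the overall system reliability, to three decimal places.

R(A) = exp(−0.0000377 × 2500) = 0.91006
R(B) = exp(−0.0000138 × 2500) = 0.96609
R(C) = exp(−0.0000984 × 2500) = 0.78192
R(D) = exp(−0.000111 × 2500) = 0.75768
R(E) = exp(−0.0000147 × 2500) = 0.96392
Series (B and C): 0.96609 × 0.78192 = 0.75541
Series (D and E): 0.75768 × 0.96392 = 0.73034
Parallel (A, [0.75541], and [0.73034]): 1 − (1 − 0.91006)(1 − 0.75541)(1 − 0.73034) = 0.994

0.994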